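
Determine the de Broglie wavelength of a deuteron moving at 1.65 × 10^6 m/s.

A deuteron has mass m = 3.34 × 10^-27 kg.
1.20 × 10^-13 m

Using the de Broglie relation λ = h/(mv):

λ = h/(mv)
λ = (6.626 × 10^-34 J·s) / (3.34 × 10^-27 kg × 1.65 × 10^6 m/s)
λ = 1.20 × 10^-13 m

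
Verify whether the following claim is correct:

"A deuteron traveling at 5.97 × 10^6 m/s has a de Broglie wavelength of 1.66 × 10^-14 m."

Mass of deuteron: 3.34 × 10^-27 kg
False

The claim is incorrect.

Using λ = h/(mv):
λ = (6.626 × 10^-34 J·s) / (3.34 × 10^-27 kg × 5.97 × 10^6 m/s)
λ = 3.32 × 10^-14 m

The actual wavelength differs from the claimed 1.66 × 10^-14 m.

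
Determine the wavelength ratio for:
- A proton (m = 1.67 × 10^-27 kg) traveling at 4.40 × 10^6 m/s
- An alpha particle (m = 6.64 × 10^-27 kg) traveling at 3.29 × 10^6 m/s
λ₁/λ₂ = 2.97

Using λ = h/(mv):

λ₁ = h/(m₁v₁) = 9.02 × 10^-14 m
λ₂ = h/(m₂v₂) = 3.03 × 10^-14 m

Ratio λ₁/λ₂ = (m₂v₂)/(m₁v₁)
         = (6.64 × 10^-27 kg × 3.29 × 10^6 m/s) / (1.67 × 10^-27 kg × 4.40 × 10^6 m/s)
         = 2.97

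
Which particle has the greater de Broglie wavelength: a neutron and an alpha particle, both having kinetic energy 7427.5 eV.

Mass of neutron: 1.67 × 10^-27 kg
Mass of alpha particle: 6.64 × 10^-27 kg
The neutron has the longer wavelength.

Using λ = h/√(2mKE):

For neutron: λ₁ = h/√(2m₁KE) = 3.32 × 10^-13 m
For alpha particle: λ₂ = h/√(2m₂KE) = 1.67 × 10^-13 m

Since λ ∝ 1/√m at constant kinetic energy, the lighter particle has the longer wavelength.

The neutron has the longer de Broglie wavelength.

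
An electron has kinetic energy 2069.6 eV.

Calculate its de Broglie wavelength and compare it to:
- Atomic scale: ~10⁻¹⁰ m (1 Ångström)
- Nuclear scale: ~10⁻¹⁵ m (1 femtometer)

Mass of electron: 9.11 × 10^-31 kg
λ = 2.70 × 10^-11 m, which is between nuclear and atomic scales.

Using λ = h/√(2mKE):

KE = 2069.6 eV = 3.316 × 10^-16 J

λ = h/√(2mKE)
λ = (6.626 × 10^-34 J·s) / √(2 × 9.11 × 10^-31 kg × 3.316 × 10^-16 J)
λ = 2.70 × 10^-11 m

Comparison:
- Atomic scale (10⁻¹⁰ m): λ is 0.27× this size
- Nuclear scale (10⁻¹⁵ m): λ is 2.7e+04× this size

The wavelength is between nuclear and atomic scales.

This wavelength is appropriate for probing atomic structure but too large for nuclear physics experiments.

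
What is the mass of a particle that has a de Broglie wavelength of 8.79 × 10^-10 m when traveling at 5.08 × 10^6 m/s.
1.48 × 10^-31 kg

From the de Broglie relation λ = h/(mv), we solve for m:

m = h/(λv)
m = (6.626 × 10^-34 J·s) / (8.79 × 10^-10 m × 5.08 × 10^6 m/s)
m = 1.48 × 10^-31 kg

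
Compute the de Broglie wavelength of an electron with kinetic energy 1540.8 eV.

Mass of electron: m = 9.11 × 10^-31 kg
3.12 × 10^-11 m

Using λ = h/√(2mKE):

First convert KE to Joules: KE = 1540.8 eV = 2.469 × 10^-16 J

λ = h/√(2mKE)
λ = (6.626 × 10^-34 J·s) / √(2 × 9.11 × 10^-31 kg × 2.469 × 10^-16 J)
λ = 3.12 × 10^-11 m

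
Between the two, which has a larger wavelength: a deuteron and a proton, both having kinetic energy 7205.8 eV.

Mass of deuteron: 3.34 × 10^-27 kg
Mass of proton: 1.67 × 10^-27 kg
The proton has the longer wavelength.

Using λ = h/√(2mKE):

For deuteron: λ₁ = h/√(2m₁KE) = 2.39 × 10^-13 m
For proton: λ₂ = h/√(2m₂KE) = 3.37 × 10^-13 m

Since λ ∝ 1/√m at constant kinetic energy, the lighter particle has the longer wavelength.

The proton has the longer de Broglie wavelength.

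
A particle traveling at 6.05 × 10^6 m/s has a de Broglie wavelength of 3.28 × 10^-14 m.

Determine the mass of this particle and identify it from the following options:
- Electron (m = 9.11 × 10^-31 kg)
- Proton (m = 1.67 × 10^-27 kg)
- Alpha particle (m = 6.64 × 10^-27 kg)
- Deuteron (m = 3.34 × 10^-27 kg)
The particle is a deuteron.

From λ = h/(mv), solve for mass:

m = h/(λv)
m = (6.626 × 10^-34 J·s) / (3.28 × 10^-14 m × 6.05 × 10^6 m/s)
m = 3.34 × 10^-27 kg

Comparing with the listed masses, this is closest to a deuteron.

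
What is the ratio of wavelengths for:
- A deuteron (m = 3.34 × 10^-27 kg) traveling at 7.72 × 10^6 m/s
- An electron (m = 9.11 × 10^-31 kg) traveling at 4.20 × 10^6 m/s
λ₁/λ₂ = 1.48 × 10^-4

Using λ = h/(mv):

λ₁ = h/(m₁v₁) = 2.57 × 10^-14 m
λ₂ = h/(m₂v₂) = 1.73 × 10^-10 m

Ratio λ₁/λ₂ = (m₂v₂)/(m₁v₁)
         = (9.11 × 10^-31 kg × 4.20 × 10^6 m/s) / (3.34 × 10^-27 kg × 7.72 × 10^6 m/s)
         = 1.48 × 10^-4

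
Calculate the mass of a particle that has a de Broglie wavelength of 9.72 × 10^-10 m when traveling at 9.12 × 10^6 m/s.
7.47 × 10^-32 kg

From the de Broglie relation λ = h/(mv), we solve for m:

m = h/(λv)
m = (6.626 × 10^-34 J·s) / (9.72 × 10^-10 m × 9.12 × 10^6 m/s)
m = 7.47 × 10^-32 kg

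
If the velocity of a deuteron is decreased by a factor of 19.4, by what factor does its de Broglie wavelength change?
The wavelength increases by a factor of 19.4.

From λ = h/(mv), the wavelength is inversely proportional to velocity:

λ ∝ 1/v

If v → v/19.4, then λ → 19.4λ

When velocity is decreased by a factor of 19.4, the wavelength increases by a factor of 19.4.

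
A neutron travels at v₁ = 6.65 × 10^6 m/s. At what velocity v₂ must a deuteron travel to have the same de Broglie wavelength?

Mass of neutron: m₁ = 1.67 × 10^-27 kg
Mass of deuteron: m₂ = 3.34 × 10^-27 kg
v₂ = 3.32 × 10^6 m/s

For equal de Broglie wavelengths: λ₁ = λ₂

h/(m₁v₁) = h/(m₂v₂)
m₁v₁ = m₂v₂
v₂ = v₁ · (m₁/m₂)

v₂ = 6.65 × 10^6 m/s × (1.67 × 10^-27 kg / 3.34 × 10^-27 kg)
v₂ = 3.32 × 10^6 m/s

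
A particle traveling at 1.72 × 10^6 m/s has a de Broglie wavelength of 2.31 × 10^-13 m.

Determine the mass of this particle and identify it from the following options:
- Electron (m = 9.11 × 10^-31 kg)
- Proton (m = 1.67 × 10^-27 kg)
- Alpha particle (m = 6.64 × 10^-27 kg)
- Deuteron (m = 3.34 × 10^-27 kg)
The particle is a proton.

From λ = h/(mv), solve for mass:

m = h/(λv)
m = (6.626 × 10^-34 J·s) / (2.31 × 10^-13 m × 1.72 × 10^6 m/s)
m = 1.67 × 10^-27 kg

Comparing with the listed masses, this is closest to a proton.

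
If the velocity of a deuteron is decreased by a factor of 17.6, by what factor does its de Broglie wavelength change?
The wavelength increases by a factor of 17.6.

From λ = h/(mv), the wavelength is inversely proportional to velocity:

λ ∝ 1/v

If v → v/17.6, then λ → 17.6λ

When velocity is decreased by a factor of 17.6, the wavelength increases by a factor of 17.6.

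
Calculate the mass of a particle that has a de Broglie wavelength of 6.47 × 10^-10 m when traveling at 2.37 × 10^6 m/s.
4.32 × 10^-31 kg

From the de Broglie relation λ = h/(mv), we solve for m:

m = h/(λv)
m = (6.626 × 10^-34 J·s) / (6.47 × 10^-10 m × 2.37 × 10^6 m/s)
m = 4.32 × 10^-31 kg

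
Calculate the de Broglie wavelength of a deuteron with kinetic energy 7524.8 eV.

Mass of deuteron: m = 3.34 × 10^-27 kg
2.33 × 10^-13 m

Using λ = h/√(2mKE):

First convert KE to Joules: KE = 7524.8 eV = 1.206 × 10^-15 J

λ = h/√(2mKE)
λ = (6.626 × 10^-34 J·s) / √(2 × 3.34 × 10^-27 kg × 1.206 × 10^-15 J)
λ = 2.33 × 10^-13 m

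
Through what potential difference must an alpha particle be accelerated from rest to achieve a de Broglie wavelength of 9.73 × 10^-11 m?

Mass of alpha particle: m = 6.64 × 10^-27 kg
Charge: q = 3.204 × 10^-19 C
1.09 × 10^-2 V

From λ = h/√(2mqV), we solve for V:

λ² = h²/(2mqV)
V = h²/(2mqλ²)
V = (6.626 × 10^-34 J·s)² / (2 × 6.64 × 10^-27 kg × 3.204 × 10^-19 C × (9.73 × 10^-11 m)²)
V = 1.09 × 10^-2 V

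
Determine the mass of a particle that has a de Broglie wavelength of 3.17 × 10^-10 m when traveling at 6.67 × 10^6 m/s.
3.13 × 10^-31 kg

From the de Broglie relation λ = h/(mv), we solve for m:

m = h/(λv)
m = (6.626 × 10^-34 J·s) / (3.17 × 10^-10 m × 6.67 × 10^6 m/s)
m = 3.13 × 10^-31 kg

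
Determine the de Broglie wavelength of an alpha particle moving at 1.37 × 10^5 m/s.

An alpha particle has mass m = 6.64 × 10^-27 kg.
7.28 × 10^-13 m

Using the de Broglie relation λ = h/(mv):

λ = h/(mv)
λ = (6.626 × 10^-34 J·s) / (6.64 × 10^-27 kg × 1.37 × 10^5 m/s)
λ = 7.28 × 10^-13 m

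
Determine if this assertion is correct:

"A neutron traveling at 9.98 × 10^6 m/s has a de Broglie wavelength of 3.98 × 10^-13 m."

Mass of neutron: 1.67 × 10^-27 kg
False

The claim is incorrect.

Using λ = h/(mv):
λ = (6.626 × 10^-34 J·s) / (1.67 × 10^-27 kg × 9.98 × 10^6 m/s)
λ = 3.98 × 10^-14 m

The actual wavelength differs from the claimed 3.98 × 10^-13 m.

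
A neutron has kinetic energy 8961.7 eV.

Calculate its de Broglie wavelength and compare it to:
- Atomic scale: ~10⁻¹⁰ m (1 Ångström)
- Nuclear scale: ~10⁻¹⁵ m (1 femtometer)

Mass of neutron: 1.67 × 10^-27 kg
λ = 3.03 × 10^-13 m, which is between nuclear and atomic scales.

Using λ = h/√(2mKE):

KE = 8961.7 eV = 1.436 × 10^-15 J

λ = h/√(2mKE)
λ = (6.626 × 10^-34 J·s) / √(2 × 1.67 × 10^-27 kg × 1.436 × 10^-15 J)
λ = 3.03 × 10^-13 m

Comparison:
- Atomic scale (10⁻¹⁰ m): λ is 0.003× this size
- Nuclear scale (10⁻¹⁵ m): λ is 3e+02× this size

The wavelength is between nuclear and atomic scales.

This wavelength is appropriate for probing atomic structure but too large for nuclear physics experiments.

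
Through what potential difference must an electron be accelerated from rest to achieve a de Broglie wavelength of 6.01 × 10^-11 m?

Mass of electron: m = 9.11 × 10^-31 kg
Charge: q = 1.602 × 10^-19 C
416 V

From λ = h/√(2mqV), we solve for V:

λ² = h²/(2mqV)
V = h²/(2mqλ²)
V = (6.626 × 10^-34 J·s)² / (2 × 9.11 × 10^-31 kg × 1.602 × 10^-19 C × (6.01 × 10^-11 m)²)
V = 416 V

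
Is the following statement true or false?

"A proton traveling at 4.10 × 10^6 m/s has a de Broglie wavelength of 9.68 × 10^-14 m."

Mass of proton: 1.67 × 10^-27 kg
True

The claim is correct.

Using λ = h/(mv):
λ = (6.626 × 10^-34 J·s) / (1.67 × 10^-27 kg × 4.10 × 10^6 m/s)
λ = 9.68 × 10^-14 m

This matches the claimed value.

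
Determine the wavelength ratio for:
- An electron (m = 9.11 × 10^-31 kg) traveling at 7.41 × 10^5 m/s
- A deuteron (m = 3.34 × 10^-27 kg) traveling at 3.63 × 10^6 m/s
λ₁/λ₂ = 1.80 × 10^4

Using λ = h/(mv):

λ₁ = h/(m₁v₁) = 9.82 × 10^-10 m
λ₂ = h/(m₂v₂) = 5.47 × 10^-14 m

Ratio λ₁/λ₂ = (m₂v₂)/(m₁v₁)
         = (3.34 × 10^-27 kg × 3.63 × 10^6 m/s) / (9.11 × 10^-31 kg × 7.41 × 10^5 m/s)
         = 1.80 × 10^4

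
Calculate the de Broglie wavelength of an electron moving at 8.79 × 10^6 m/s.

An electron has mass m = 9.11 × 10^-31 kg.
8.27 × 10^-11 m

Using the de Broglie relation λ = h/(mv):

λ = h/(mv)
λ = (6.626 × 10^-34 J·s) / (9.11 × 10^-31 kg × 8.79 × 10^6 m/s)
λ = 8.27 × 10^-11 m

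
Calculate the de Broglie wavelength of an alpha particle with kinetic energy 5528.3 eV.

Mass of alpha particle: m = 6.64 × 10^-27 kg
1.93 × 10^-13 m

Using λ = h/√(2mKE):

First convert KE to Joules: KE = 5528.3 eV = 8.857 × 10^-16 J

λ = h/√(2mKE)
λ = (6.626 × 10^-34 J·s) / √(2 × 6.64 × 10^-27 kg × 8.857 × 10^-16 J)
λ = 1.93 × 10^-13 m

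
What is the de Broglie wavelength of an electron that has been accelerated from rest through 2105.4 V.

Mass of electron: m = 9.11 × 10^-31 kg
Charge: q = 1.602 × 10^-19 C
2.67 × 10^-11 m

When a particle is accelerated through voltage V, it gains kinetic energy KE = qV.

The de Broglie wavelength is then λ = h/√(2mqV):

λ = h/√(2mqV)
λ = (6.626 × 10^-34 J·s) / √(2 × 9.11 × 10^-31 kg × 1.602 × 10^-19 C × 2105.4 V)
λ = 2.67 × 10^-11 m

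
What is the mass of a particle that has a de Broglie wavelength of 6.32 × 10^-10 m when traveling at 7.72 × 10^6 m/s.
1.36 × 10^-31 kg

From the de Broglie relation λ = h/(mv), we solve for m:

m = h/(λv)
m = (6.626 × 10^-34 J·s) / (6.32 × 10^-10 m × 7.72 × 10^6 m/s)
m = 1.36 × 10^-31 kg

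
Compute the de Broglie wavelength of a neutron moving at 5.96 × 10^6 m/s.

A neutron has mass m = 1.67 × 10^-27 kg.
6.66 × 10^-14 m

Using the de Broglie relation λ = h/(mv):

λ = h/(mv)
λ = (6.626 × 10^-34 J·s) / (1.67 × 10^-27 kg × 5.96 × 10^6 m/s)
λ = 6.66 × 10^-14 m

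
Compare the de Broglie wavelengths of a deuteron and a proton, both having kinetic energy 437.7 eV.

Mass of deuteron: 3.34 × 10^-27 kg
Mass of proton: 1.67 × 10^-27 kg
The proton has the longer wavelength.

Using λ = h/√(2mKE):

For deuteron: λ₁ = h/√(2m₁KE) = 9.68 × 10^-13 m
For proton: λ₂ = h/√(2m₂KE) = 1.37 × 10^-12 m

Since λ ∝ 1/√m at constant kinetic energy, the lighter particle has the longer wavelength.

The proton has the longer de Broglie wavelength.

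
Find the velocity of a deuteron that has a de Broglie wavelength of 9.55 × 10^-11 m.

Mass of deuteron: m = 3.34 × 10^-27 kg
2.08 × 10^3 m/s

From the de Broglie relation λ = h/(mv), we solve for v:

v = h/(mλ)
v = (6.626 × 10^-34 J·s) / (3.34 × 10^-27 kg × 9.55 × 10^-11 m)
v = 2.08 × 10^3 m/s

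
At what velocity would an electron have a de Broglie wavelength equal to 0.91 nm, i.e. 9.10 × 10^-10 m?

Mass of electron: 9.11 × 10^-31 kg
7.99 × 10^5 m/s

From λ = h/(mv), solve for v:

v = h/(mλ)
v = (6.626 × 10^-34 J·s) / (9.11 × 10^-31 kg × 9.10 × 10^-10 m)
v = 7.99 × 10^5 m/s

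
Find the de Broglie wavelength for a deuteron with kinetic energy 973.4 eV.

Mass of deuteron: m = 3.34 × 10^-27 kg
6.49 × 10^-13 m

Using λ = h/√(2mKE):

First convert KE to Joules: KE = 973.4 eV = 1.560 × 10^-16 J

λ = h/√(2mKE)
λ = (6.626 × 10^-34 J·s) / √(2 × 3.34 × 10^-27 kg × 1.560 × 10^-16 J)
λ = 6.49 × 10^-13 m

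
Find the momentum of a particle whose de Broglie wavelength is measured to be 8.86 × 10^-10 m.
7.48 × 10^-25 kg·m/s

From the de Broglie relation λ = h/p, we solve for p:

p = h/λ
p = (6.626 × 10^-34 J·s) / (8.86 × 10^-10 m)
p = 7.48 × 10^-25 kg·m/s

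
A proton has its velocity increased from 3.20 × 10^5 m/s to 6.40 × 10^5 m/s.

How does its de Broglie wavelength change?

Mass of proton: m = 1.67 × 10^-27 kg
The wavelength decreases by a factor of 2.

Using λ = h/(mv):

Initial wavelength: λ₁ = h/(mv₁) = 1.24 × 10^-12 m
Final wavelength: λ₂ = h/(mv₂) = 6.20 × 10^-13 m

Since λ ∝ 1/v, when velocity increases by a factor of 2, the wavelength decreases by a factor of 2.

λ₂/λ₁ = v₁/v₂ = 1/2

The wavelength decreases by a factor of 2.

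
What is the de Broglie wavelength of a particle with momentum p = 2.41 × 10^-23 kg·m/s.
2.75 × 10^-11 m

Using the de Broglie relation λ = h/p:

λ = h/p
λ = (6.626 × 10^-34 J·s) / (2.41 × 10^-23 kg·m/s)
λ = 2.75 × 10^-11 m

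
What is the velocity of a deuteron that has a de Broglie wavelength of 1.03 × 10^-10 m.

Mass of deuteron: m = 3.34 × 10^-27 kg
1.93 × 10^3 m/s

From the de Broglie relation λ = h/(mv), we solve for v:

v = h/(mλ)
v = (6.626 × 10^-34 J·s) / (3.34 × 10^-27 kg × 1.03 × 10^-10 m)
v = 1.93 × 10^3 m/s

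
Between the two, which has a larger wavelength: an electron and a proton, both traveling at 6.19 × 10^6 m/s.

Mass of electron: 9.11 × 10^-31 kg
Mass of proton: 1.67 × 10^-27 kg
The electron has the longer wavelength.

Using λ = h/(mv), since both particles have the same velocity, the wavelength depends only on mass.

For electron: λ₁ = h/(m₁v) = 1.18 × 10^-10 m
For proton: λ₂ = h/(m₂v) = 6.41 × 10^-14 m

Since λ ∝ 1/m at constant velocity, the lighter particle has the longer wavelength.

The electron has the longer de Broglie wavelength.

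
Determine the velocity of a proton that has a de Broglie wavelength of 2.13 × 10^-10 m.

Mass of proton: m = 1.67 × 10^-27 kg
1.86 × 10^3 m/s

From the de Broglie relation λ = h/(mv), we solve for v:

v = h/(mλ)
v = (6.626 × 10^-34 J·s) / (1.67 × 10^-27 kg × 2.13 × 10^-10 m)
v = 1.86 × 10^3 m/s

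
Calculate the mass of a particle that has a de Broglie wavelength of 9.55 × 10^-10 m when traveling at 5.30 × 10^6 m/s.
1.31 × 10^-31 kg

From the de Broglie relation λ = h/(mv), we solve for m:

m = h/(λv)
m = (6.626 × 10^-34 J·s) / (9.55 × 10^-10 m × 5.30 × 10^6 m/s)
m = 1.31 × 10^-31 kg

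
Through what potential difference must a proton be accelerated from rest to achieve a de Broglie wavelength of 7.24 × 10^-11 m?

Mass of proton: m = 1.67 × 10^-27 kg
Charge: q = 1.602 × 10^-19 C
1.57 × 10^-1 V

From λ = h/√(2mqV), we solve for V:

λ² = h²/(2mqV)
V = h²/(2mqλ²)
V = (6.626 × 10^-34 J·s)² / (2 × 1.67 × 10^-27 kg × 1.602 × 10^-19 C × (7.24 × 10^-11 m)²)
V = 1.57 × 10^-1 V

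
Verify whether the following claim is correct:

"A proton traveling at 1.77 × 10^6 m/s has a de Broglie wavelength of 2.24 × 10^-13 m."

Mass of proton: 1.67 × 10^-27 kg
True

The claim is correct.

Using λ = h/(mv):
λ = (6.626 × 10^-34 J·s) / (1.67 × 10^-27 kg × 1.77 × 10^6 m/s)
λ = 2.24 × 10^-13 m

This matches the claimed value.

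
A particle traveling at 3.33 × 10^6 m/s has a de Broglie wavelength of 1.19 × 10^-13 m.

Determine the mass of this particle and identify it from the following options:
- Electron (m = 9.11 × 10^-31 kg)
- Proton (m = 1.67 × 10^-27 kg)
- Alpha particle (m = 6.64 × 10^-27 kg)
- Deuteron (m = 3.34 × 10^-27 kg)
The particle is a proton.

From λ = h/(mv), solve for mass:

m = h/(λv)
m = (6.626 × 10^-34 J·s) / (1.19 × 10^-13 m × 3.33 × 10^6 m/s)
m = 1.67 × 10^-27 kg

Comparing with the listed masses, this is closest to a proton.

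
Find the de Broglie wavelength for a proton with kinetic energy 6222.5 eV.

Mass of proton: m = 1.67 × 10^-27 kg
3.63 × 10^-13 m

Using λ = h/√(2mKE):

First convert KE to Joules: KE = 6222.5 eV = 9.970 × 10^-16 J

λ = h/√(2mKE)
λ = (6.626 × 10^-34 J·s) / √(2 × 1.67 × 10^-27 kg × 9.970 × 10^-16 J)
λ = 3.63 × 10^-13 m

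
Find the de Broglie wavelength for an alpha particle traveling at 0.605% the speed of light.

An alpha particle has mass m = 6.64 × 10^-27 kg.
5.50 × 10^-14 m

Using the de Broglie relation λ = h/(mv):

v = 0.605% × c = 1.814 × 10^6 m/s

λ = h/(mv)
λ = (6.626 × 10^-34 J·s) / (6.64 × 10^-27 kg × 1.814 × 10^6 m/s)
λ = 5.50 × 10^-14 m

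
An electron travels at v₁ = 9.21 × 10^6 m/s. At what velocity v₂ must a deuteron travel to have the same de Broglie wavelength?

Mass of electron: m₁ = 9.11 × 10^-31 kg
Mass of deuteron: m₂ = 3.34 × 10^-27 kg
v₂ = 2.51 × 10^3 m/s

For equal de Broglie wavelengths: λ₁ = λ₂

h/(m₁v₁) = h/(m₂v₂)
m₁v₁ = m₂v₂
v₂ = v₁ · (m₁/m₂)

v₂ = 9.21 × 10^6 m/s × (9.11 × 10^-31 kg / 3.34 × 10^-27 kg)
v₂ = 2.51 × 10^3 m/s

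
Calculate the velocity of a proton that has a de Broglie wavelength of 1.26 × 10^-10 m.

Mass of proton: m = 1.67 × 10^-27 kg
3.15 × 10^3 m/s

From the de Broglie relation λ = h/(mv), we solve for v:

v = h/(mλ)
v = (6.626 × 10^-34 J·s) / (1.67 × 10^-27 kg × 1.26 × 10^-10 m)
v = 3.15 × 10^3 m/s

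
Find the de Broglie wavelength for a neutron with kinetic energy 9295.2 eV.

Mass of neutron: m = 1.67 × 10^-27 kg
2.97 × 10^-13 m

Using λ = h/√(2mKE):

First convert KE to Joules: KE = 9295.2 eV = 1.489 × 10^-15 J

λ = h/√(2mKE)
λ = (6.626 × 10^-34 J·s) / √(2 × 1.67 × 10^-27 kg × 1.489 × 10^-15 J)
λ = 2.97 × 10^-13 m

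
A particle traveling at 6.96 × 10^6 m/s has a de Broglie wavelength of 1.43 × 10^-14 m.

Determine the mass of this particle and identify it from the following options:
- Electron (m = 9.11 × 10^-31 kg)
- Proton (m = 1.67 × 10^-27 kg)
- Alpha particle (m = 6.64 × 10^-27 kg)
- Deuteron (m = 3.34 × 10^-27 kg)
The particle is an alpha particle.

From λ = h/(mv), solve for mass:

m = h/(λv)
m = (6.626 × 10^-34 J·s) / (1.43 × 10^-14 m × 6.96 × 10^6 m/s)
m = 6.66 × 10^-27 kg

Comparing with the listed masses, this is closest to an alpha particle.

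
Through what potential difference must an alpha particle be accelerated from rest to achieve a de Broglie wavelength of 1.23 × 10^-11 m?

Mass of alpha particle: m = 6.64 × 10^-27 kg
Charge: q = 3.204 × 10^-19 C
6.82 × 10^-1 V

From λ = h/√(2mqV), we solve for V:

λ² = h²/(2mqV)
V = h²/(2mqλ²)
V = (6.626 × 10^-34 J·s)² / (2 × 6.64 × 10^-27 kg × 3.204 × 10^-19 C × (1.23 × 10^-11 m)²)
V = 6.82 × 10^-1 V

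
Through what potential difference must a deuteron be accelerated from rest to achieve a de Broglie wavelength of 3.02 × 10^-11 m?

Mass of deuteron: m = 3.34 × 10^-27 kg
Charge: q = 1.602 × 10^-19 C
4.50 × 10^-1 V

From λ = h/√(2mqV), we solve for V:

λ² = h²/(2mqV)
V = h²/(2mqλ²)
V = (6.626 × 10^-34 J·s)² / (2 × 3.34 × 10^-27 kg × 1.602 × 10^-19 C × (3.02 × 10^-11 m)²)
V = 4.50 × 10^-1 V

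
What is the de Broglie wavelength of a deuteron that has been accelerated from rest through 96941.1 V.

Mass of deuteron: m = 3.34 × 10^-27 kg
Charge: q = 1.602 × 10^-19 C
6.51 × 10^-14 m

When a particle is accelerated through voltage V, it gains kinetic energy KE = qV.

The de Broglie wavelength is then λ = h/√(2mqV):

λ = h/√(2mqV)
λ = (6.626 × 10^-34 J·s) / √(2 × 3.34 × 10^-27 kg × 1.602 × 10^-19 C × 96941.1 V)
λ = 6.51 × 10^-14 m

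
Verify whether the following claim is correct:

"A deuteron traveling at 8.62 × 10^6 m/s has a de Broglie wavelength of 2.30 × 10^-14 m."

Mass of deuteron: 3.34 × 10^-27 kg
True

The claim is correct.

Using λ = h/(mv):
λ = (6.626 × 10^-34 J·s) / (3.34 × 10^-27 kg × 8.62 × 10^6 m/s)
λ = 2.30 × 10^-14 m

This matches the claimed value.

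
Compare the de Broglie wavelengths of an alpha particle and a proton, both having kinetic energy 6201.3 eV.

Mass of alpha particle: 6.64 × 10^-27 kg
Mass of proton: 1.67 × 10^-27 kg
The proton has the longer wavelength.

Using λ = h/√(2mKE):

For alpha particle: λ₁ = h/√(2m₁KE) = 1.82 × 10^-13 m
For proton: λ₂ = h/√(2m₂KE) = 3.64 × 10^-13 m

Since λ ∝ 1/√m at constant kinetic energy, the lighter particle has the longer wavelength.

The proton has the longer de Broglie wavelength.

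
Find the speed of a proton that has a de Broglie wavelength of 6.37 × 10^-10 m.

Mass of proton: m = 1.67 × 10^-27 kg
6.23 × 10^2 m/s

From the de Broglie relation λ = h/(mv), we solve for v:

v = h/(mλ)
v = (6.626 × 10^-34 J·s) / (1.67 × 10^-27 kg × 6.37 × 10^-10 m)
v = 6.23 × 10^2 m/s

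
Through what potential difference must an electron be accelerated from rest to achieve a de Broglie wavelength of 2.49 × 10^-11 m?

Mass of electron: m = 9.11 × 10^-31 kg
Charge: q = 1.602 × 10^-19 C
2.43 × 10^3 V

From λ = h/√(2mqV), we solve for V:

λ² = h²/(2mqV)
V = h²/(2mqλ²)
V = (6.626 × 10^-34 J·s)² / (2 × 9.11 × 10^-31 kg × 1.602 × 10^-19 C × (2.49 × 10^-11 m)²)
V = 2.43 × 10^3 V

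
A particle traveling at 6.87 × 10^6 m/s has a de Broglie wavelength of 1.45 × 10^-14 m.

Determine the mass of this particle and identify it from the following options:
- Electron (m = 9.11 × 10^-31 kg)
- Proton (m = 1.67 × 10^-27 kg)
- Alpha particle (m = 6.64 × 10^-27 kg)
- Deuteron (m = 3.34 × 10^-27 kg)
The particle is an alpha particle.

From λ = h/(mv), solve for mass:

m = h/(λv)
m = (6.626 × 10^-34 J·s) / (1.45 × 10^-14 m × 6.87 × 10^6 m/s)
m = 6.65 × 10^-27 kg

Comparing with the listed masses, this is closest to an alpha particle.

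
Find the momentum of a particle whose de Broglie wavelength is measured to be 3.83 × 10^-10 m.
1.73 × 10^-24 kg·m/s

From the de Broglie relation λ = h/p, we solve for p:

p = h/λ
p = (6.626 × 10^-34 J·s) / (3.83 × 10^-10 m)
p = 1.73 × 10^-24 kg·m/s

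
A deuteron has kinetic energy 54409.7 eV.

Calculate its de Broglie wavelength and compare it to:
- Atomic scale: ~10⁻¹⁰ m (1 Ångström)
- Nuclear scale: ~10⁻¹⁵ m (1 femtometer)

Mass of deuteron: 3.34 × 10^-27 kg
λ = 8.68 × 10^-14 m, which is between nuclear and atomic scales.

Using λ = h/√(2mKE):

KE = 54409.7 eV = 8.717 × 10^-15 J

λ = h/√(2mKE)
λ = (6.626 × 10^-34 J·s) / √(2 × 3.34 × 10^-27 kg × 8.717 × 10^-15 J)
λ = 8.68 × 10^-14 m

Comparison:
- Atomic scale (10⁻¹⁰ m): λ is 0.00087× this size
- Nuclear scale (10⁻¹⁵ m): λ is 87× this size

The wavelength is between nuclear and atomic scales.

This wavelength is appropriate for probing atomic structure but too large for nuclear physics experiments.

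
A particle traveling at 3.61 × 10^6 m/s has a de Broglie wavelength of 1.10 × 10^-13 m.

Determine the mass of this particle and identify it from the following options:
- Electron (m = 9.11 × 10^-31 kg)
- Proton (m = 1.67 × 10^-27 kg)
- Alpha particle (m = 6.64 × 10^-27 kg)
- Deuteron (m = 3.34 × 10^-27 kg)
The particle is a proton.

From λ = h/(mv), solve for mass:

m = h/(λv)
m = (6.626 × 10^-34 J·s) / (1.10 × 10^-13 m × 3.61 × 10^6 m/s)
m = 1.67 × 10^-27 kg

Comparing with the listed masses, this is closest to a proton.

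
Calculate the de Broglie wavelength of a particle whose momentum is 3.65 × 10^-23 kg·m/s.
1.82 × 10^-11 m

Using the de Broglie relation λ = h/p:

λ = h/p
λ = (6.626 × 10^-34 J·s) / (3.65 × 10^-23 kg·m/s)
λ = 1.82 × 10^-11 m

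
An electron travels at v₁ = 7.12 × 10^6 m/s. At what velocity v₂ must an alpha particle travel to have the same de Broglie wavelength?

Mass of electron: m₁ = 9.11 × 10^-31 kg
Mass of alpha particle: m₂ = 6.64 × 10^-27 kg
v₂ = 9.77 × 10^2 m/s

For equal de Broglie wavelengths: λ₁ = λ₂

h/(m₁v₁) = h/(m₂v₂)
m₁v₁ = m₂v₂
v₂ = v₁ · (m₁/m₂)

v₂ = 7.12 × 10^6 m/s × (9.11 × 10^-31 kg / 6.64 × 10^-27 kg)
v₂ = 9.77 × 10^2 m/s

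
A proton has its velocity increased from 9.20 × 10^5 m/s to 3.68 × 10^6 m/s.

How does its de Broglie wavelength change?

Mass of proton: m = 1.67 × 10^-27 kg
The wavelength decreases by a factor of 4.

Using λ = h/(mv):

Initial wavelength: λ₁ = h/(mv₁) = 4.31 × 10^-13 m
Final wavelength: λ₂ = h/(mv₂) = 1.08 × 10^-13 m

Since λ ∝ 1/v, when velocity increases by a factor of 4, the wavelength decreases by a factor of 4.

λ₂/λ₁ = v₁/v₂ = 1/4

The wavelength decreases by a factor of 4.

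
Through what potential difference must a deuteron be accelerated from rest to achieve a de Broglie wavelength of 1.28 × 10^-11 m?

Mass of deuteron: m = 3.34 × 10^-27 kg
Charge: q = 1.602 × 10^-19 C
2.50 V

From λ = h/√(2mqV), we solve for V:

λ² = h²/(2mqV)
V = h²/(2mqλ²)
V = (6.626 × 10^-34 J·s)² / (2 × 3.34 × 10^-27 kg × 1.602 × 10^-19 C × (1.28 × 10^-11 m)²)
V = 2.50 V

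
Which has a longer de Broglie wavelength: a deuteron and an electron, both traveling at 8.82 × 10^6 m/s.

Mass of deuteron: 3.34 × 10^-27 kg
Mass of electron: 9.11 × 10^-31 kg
The electron has the longer wavelength.

Using λ = h/(mv), since both particles have the same velocity, the wavelength depends only on mass.

For deuteron: λ₁ = h/(m₁v) = 2.25 × 10^-14 m
For electron: λ₂ = h/(m₂v) = 8.25 × 10^-11 m

Since λ ∝ 1/m at constant velocity, the lighter particle has the longer wavelength.

The electron has the longer de Broglie wavelength.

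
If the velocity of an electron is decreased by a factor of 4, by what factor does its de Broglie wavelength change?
The wavelength increases by a factor of 4.

From λ = h/(mv), the wavelength is inversely proportional to velocity:

λ ∝ 1/v

If v → v/4, then λ → 4λ

When velocity is decreased by a factor of 4, the wavelength increases by a factor of 4.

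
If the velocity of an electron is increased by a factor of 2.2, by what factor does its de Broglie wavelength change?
The wavelength decreases by a factor of 2.2.

From λ = h/(mv), the wavelength is inversely proportional to velocity:

λ ∝ 1/v

If v → 2.2v, then λ → λ/2.2

When velocity is increased by a factor of 2.2, the wavelength decreases by a factor of 2.2.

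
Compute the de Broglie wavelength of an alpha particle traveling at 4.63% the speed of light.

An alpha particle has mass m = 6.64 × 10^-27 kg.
7.19 × 10^-15 m

Using the de Broglie relation λ = h/(mv):

v = 4.63% × c = 1.388 × 10^7 m/s

λ = h/(mv)
λ = (6.626 × 10^-34 J·s) / (6.64 × 10^-27 kg × 1.388 × 10^7 m/s)
λ = 7.19 × 10^-15 m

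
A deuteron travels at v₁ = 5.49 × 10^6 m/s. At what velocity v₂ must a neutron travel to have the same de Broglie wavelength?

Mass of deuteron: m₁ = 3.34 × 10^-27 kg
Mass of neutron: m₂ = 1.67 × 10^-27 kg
v₂ = 1.10 × 10^7 m/s

For equal de Broglie wavelengths: λ₁ = λ₂

h/(m₁v₁) = h/(m₂v₂)
m₁v₁ = m₂v₂
v₂ = v₁ · (m₁/m₂)

v₂ = 5.49 × 10^6 m/s × (3.34 × 10^-27 kg / 1.67 × 10^-27 kg)
v₂ = 1.10 × 10^7 m/s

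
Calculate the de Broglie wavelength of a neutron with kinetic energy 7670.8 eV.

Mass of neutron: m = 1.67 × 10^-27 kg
3.27 × 10^-13 m

Using λ = h/√(2mKE):

First convert KE to Joules: KE = 7670.8 eV = 1.229 × 10^-15 J

λ = h/√(2mKE)
λ = (6.626 × 10^-34 J·s) / √(2 × 1.67 × 10^-27 kg × 1.229 × 10^-15 J)
λ = 3.27 × 10^-13 m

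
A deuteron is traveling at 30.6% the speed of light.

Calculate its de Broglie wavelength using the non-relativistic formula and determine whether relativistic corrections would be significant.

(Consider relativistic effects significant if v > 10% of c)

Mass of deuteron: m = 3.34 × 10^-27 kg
Yes, relativistic corrections are needed.

Using the non-relativistic de Broglie formula λ = h/(mv):

v = 30.6% × c = 9.174 × 10^7 m/s

λ = h/(mv)
λ = (6.626 × 10^-34 J·s) / (3.34 × 10^-27 kg × 9.174 × 10^7 m/s)
λ = 2.16 × 10^-15 m

Since v = 30.6% of c > 10% of c, relativistic corrections ARE significant and the actual wavelength would differ from this non-relativistic estimate.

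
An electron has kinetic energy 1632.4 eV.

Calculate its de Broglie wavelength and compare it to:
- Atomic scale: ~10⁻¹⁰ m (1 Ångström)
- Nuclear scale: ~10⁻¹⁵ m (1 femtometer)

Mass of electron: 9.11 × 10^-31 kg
λ = 3.04 × 10^-11 m, which is between nuclear and atomic scales.

Using λ = h/√(2mKE):

KE = 1632.4 eV = 2.615 × 10^-16 J

λ = h/√(2mKE)
λ = (6.626 × 10^-34 J·s) / √(2 × 9.11 × 10^-31 kg × 2.615 × 10^-16 J)
λ = 3.04 × 10^-11 m

Comparison:
- Atomic scale (10⁻¹⁰ m): λ is 0.3× this size
- Nuclear scale (10⁻¹⁵ m): λ is 3e+04× this size

The wavelength is between nuclear and atomic scales.

This wavelength is appropriate for probing atomic structure but too large for nuclear physics experiments.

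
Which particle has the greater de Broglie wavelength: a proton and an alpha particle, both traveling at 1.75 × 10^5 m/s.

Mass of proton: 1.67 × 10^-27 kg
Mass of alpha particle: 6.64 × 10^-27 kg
The proton has the longer wavelength.

Using λ = h/(mv), since both particles have the same velocity, the wavelength depends only on mass.

For proton: λ₁ = h/(m₁v) = 2.27 × 10^-12 m
For alpha particle: λ₂ = h/(m₂v) = 5.70 × 10^-13 m

Since λ ∝ 1/m at constant velocity, the lighter particle has the longer wavelength.

The proton has the longer de Broglie wavelength.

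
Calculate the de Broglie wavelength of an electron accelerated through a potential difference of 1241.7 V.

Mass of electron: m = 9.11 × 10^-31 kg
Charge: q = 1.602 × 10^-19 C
3.48 × 10^-11 m

When a particle is accelerated through voltage V, it gains kinetic energy KE = qV.

The de Broglie wavelength is then λ = h/√(2mqV):

λ = h/√(2mqV)
λ = (6.626 × 10^-34 J·s) / √(2 × 9.11 × 10^-31 kg × 1.602 × 10^-19 C × 1241.7 V)
λ = 3.48 × 10^-11 m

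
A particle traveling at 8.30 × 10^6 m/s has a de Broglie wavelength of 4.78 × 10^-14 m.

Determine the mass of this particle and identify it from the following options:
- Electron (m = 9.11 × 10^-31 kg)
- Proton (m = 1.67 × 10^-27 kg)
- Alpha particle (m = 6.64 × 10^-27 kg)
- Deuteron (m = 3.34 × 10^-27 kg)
The particle is a proton.

From λ = h/(mv), solve for mass:

m = h/(λv)
m = (6.626 × 10^-34 J·s) / (4.78 × 10^-14 m × 8.30 × 10^6 m/s)
m = 1.67 × 10^-27 kg

Comparing with the listed masses, this is closest to a proton.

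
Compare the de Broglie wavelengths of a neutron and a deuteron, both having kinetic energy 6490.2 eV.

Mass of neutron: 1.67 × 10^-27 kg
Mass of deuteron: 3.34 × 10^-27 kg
The neutron has the longer wavelength.

Using λ = h/√(2mKE):

For neutron: λ₁ = h/√(2m₁KE) = 3.56 × 10^-13 m
For deuteron: λ₂ = h/√(2m₂KE) = 2.51 × 10^-13 m

Since λ ∝ 1/√m at constant kinetic energy, the lighter particle has the longer wavelength.

The neutron has the longer de Broglie wavelength.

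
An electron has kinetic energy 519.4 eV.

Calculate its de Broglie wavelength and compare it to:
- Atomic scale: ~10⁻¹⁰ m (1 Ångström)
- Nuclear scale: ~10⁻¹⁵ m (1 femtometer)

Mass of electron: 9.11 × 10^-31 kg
λ = 5.38 × 10^-11 m, which is between nuclear and atomic scales.

Using λ = h/√(2mKE):

KE = 519.4 eV = 8.322 × 10^-17 J

λ = h/√(2mKE)
λ = (6.626 × 10^-34 J·s) / √(2 × 9.11 × 10^-31 kg × 8.322 × 10^-17 J)
λ = 5.38 × 10^-11 m

Comparison:
- Atomic scale (10⁻¹⁰ m): λ is 0.54× this size
- Nuclear scale (10⁻¹⁵ m): λ is 5.4e+04× this size

The wavelength is between nuclear and atomic scales.

This wavelength is appropriate for probing atomic structure but too large for nuclear physics experiments.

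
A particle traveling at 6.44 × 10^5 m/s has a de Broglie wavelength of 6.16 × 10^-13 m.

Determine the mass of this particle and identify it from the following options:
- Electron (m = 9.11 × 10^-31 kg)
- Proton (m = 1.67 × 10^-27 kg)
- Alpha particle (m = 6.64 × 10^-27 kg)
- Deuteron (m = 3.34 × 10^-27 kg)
The particle is a proton.

From λ = h/(mv), solve for mass:

m = h/(λv)
m = (6.626 × 10^-34 J·s) / (6.16 × 10^-13 m × 6.44 × 10^5 m/s)
m = 1.67 × 10^-27 kg

Comparing with the listed masses, this is closest to a proton.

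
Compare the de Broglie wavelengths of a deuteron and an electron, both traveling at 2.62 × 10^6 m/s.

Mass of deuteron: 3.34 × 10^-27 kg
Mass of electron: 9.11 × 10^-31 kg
The electron has the longer wavelength.

Using λ = h/(mv), since both particles have the same velocity, the wavelength depends only on mass.

For deuteron: λ₁ = h/(m₁v) = 7.57 × 10^-14 m
For electron: λ₂ = h/(m₂v) = 2.78 × 10^-10 m

Since λ ∝ 1/m at constant velocity, the lighter particle has the longer wavelength.

The electron has the longer de Broglie wavelength.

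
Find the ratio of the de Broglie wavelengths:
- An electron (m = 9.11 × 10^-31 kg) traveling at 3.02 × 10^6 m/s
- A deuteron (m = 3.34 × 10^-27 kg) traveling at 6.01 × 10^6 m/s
λ₁/λ₂ = 7.30 × 10^3

Using λ = h/(mv):

λ₁ = h/(m₁v₁) = 2.41 × 10^-10 m
λ₂ = h/(m₂v₂) = 3.30 × 10^-14 m

Ratio λ₁/λ₂ = (m₂v₂)/(m₁v₁)
         = (3.34 × 10^-27 kg × 6.01 × 10^6 m/s) / (9.11 × 10^-31 kg × 3.02 × 10^6 m/s)
         = 7.30 × 10^3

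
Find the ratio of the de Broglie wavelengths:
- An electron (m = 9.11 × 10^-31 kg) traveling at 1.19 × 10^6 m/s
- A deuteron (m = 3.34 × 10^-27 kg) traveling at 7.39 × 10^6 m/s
λ₁/λ₂ = 2.28 × 10^4

Using λ = h/(mv):

λ₁ = h/(m₁v₁) = 6.11 × 10^-10 m
λ₂ = h/(m₂v₂) = 2.68 × 10^-14 m

Ratio λ₁/λ₂ = (m₂v₂)/(m₁v₁)
         = (3.34 × 10^-27 kg × 7.39 × 10^6 m/s) / (9.11 × 10^-31 kg × 1.19 × 10^6 m/s)
         = 2.28 × 10^4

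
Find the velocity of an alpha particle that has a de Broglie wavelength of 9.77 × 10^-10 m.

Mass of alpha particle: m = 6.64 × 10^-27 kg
1.02 × 10^2 m/s

From the de Broglie relation λ = h/(mv), we solve for v:

v = h/(mλ)
v = (6.626 × 10^-34 J·s) / (6.64 × 10^-27 kg × 9.77 × 10^-10 m)
v = 1.02 × 10^2 m/s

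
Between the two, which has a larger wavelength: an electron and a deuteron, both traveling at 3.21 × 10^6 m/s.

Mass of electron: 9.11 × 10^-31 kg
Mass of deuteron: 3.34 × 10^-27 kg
The electron has the longer wavelength.

Using λ = h/(mv), since both particles have the same velocity, the wavelength depends only on mass.

For electron: λ₁ = h/(m₁v) = 2.27 × 10^-10 m
For deuteron: λ₂ = h/(m₂v) = 6.18 × 10^-14 m

Since λ ∝ 1/m at constant velocity, the lighter particle has the longer wavelength.

The electron has the longer de Broglie wavelength.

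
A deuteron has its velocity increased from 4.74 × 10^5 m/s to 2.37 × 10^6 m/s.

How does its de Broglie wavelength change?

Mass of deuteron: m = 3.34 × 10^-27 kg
The wavelength decreases by a factor of 5.

Using λ = h/(mv):

Initial wavelength: λ₁ = h/(mv₁) = 4.19 × 10^-13 m
Final wavelength: λ₂ = h/(mv₂) = 8.37 × 10^-14 m

Since λ ∝ 1/v, when velocity increases by a factor of 5, the wavelength decreases by a factor of 5.

λ₂/λ₁ = v₁/v₂ = 1/5

The wavelength decreases by a factor of 5.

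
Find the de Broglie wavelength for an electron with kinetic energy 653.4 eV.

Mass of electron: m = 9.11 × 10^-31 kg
4.80 × 10^-11 m

Using λ = h/√(2mKE):

First convert KE to Joules: KE = 653.4 eV = 1.047 × 10^-16 J

λ = h/√(2mKE)
λ = (6.626 × 10^-34 J·s) / √(2 × 9.11 × 10^-31 kg × 1.047 × 10^-16 J)
λ = 4.80 × 10^-11 m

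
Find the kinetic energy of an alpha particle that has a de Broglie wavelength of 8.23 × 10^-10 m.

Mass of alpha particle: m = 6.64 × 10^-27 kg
4.88 × 10^-23 J (or 3.05 × 10^-4 eV)

From λ = h/√(2mKE), we solve for KE:

λ² = h²/(2mKE)
KE = h²/(2mλ²)
KE = (6.626 × 10^-34 J·s)² / (2 × 6.64 × 10^-27 kg × (8.23 × 10^-10 m)²)
KE = 4.88 × 10^-23 J
KE = 3.05 × 10^-4 eV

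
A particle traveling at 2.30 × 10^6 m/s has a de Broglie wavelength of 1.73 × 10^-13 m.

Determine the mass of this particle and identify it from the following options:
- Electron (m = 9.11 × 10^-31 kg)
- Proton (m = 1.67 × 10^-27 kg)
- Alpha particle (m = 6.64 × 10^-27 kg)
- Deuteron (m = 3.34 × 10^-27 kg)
The particle is a proton.

From λ = h/(mv), solve for mass:

m = h/(λv)
m = (6.626 × 10^-34 J·s) / (1.73 × 10^-13 m × 2.30 × 10^6 m/s)
m = 1.67 × 10^-27 kg

Comparing with the listed masses, this is closest to a proton.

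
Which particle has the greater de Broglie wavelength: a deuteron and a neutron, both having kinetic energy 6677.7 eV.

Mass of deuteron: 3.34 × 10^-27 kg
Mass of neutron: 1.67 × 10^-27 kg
The neutron has the longer wavelength.

Using λ = h/√(2mKE):

For deuteron: λ₁ = h/√(2m₁KE) = 2.48 × 10^-13 m
For neutron: λ₂ = h/√(2m₂KE) = 3.51 × 10^-13 m

Since λ ∝ 1/√m at constant kinetic energy, the lighter particle has the longer wavelength.

The neutron has the longer de Broglie wavelength.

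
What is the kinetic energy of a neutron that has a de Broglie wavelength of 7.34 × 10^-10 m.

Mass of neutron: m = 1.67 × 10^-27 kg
2.44 × 10^-22 J (or 1.52 × 10^-3 eV)

From λ = h/√(2mKE), we solve for KE:

λ² = h²/(2mKE)
KE = h²/(2mλ²)
KE = (6.626 × 10^-34 J·s)² / (2 × 1.67 × 10^-27 kg × (7.34 × 10^-10 m)²)
KE = 2.44 × 10^-22 J
KE = 1.52 × 10^-3 eV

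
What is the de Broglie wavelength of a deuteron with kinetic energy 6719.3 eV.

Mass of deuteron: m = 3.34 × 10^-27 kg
2.47 × 10^-13 m

Using λ = h/√(2mKE):

First convert KE to Joules: KE = 6719.3 eV = 1.077 × 10^-15 J

λ = h/√(2mKE)
λ = (6.626 × 10^-34 J·s) / √(2 × 3.34 × 10^-27 kg × 1.077 × 10^-15 J)
λ = 2.47 × 10^-13 m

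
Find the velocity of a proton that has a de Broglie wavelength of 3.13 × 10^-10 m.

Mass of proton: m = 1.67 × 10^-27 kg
1.27 × 10^3 m/s

From the de Broglie relation λ = h/(mv), we solve for v:

v = h/(mλ)
v = (6.626 × 10^-34 J·s) / (1.67 × 10^-27 kg × 3.13 × 10^-10 m)
v = 1.27 × 10^3 m/s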